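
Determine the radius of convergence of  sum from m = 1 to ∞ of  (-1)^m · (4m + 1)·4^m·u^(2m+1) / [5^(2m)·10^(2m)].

The ratio of consecutive coefficients is [(4(m+1) + 1)/(4m + 1)] · 4/(25·100) → 1/625.
Since the exponent of u increases by 2 each term, convergence requires |u|² < 625, hence R = 25.

R = 25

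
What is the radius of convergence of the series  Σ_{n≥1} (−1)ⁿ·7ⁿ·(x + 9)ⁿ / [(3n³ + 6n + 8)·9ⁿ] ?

By the ratio test, |a_{n+1}/a_n| = [(3n³ + 6n + 8)/(3(n+1)³ + 6(n+1) + 8)] · 7/9 → 7/9.
Thus R = 1/(7/9) = 9/7.

R = 9/7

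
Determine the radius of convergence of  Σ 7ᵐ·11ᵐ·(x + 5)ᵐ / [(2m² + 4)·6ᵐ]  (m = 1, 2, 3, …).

Ratio test: |a_{m+1}/a_m| = [(2m² + 4)/(2(m+1)² + 4)] · 7·11/6 → 77/6 as m → ∞.
Convergence for |x + 5| · 77/6 < 1, i.e. |x + 5| < 6/77. So R = 6/77.

R = 6/77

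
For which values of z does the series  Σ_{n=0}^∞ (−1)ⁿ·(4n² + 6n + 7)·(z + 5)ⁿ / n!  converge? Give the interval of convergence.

(−∞, ∞)

Apply the ratio test: |a_{n+1}| / |a_n| = (4(n+1)² + 6(n+1) + 7)/(4n² + 6n + 7) · 1/(n+1), which tends to 0 as n → ∞.
Since the limit is 0 < 1 for every z, the series converges on all of ℝ and R = ∞.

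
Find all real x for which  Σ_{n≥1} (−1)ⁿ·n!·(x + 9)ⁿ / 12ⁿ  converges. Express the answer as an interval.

Ratio test: |a_{n+1}/a_n| = (n+1) · 1/12 → ∞ as n → ∞.
The terms grow without bound for any (x + 9) ≠ 0, so R = 0 (convergence only at x = -9).

{-9}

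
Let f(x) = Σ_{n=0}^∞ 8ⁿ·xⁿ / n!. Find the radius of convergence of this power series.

R = ∞

Apply the ratio test: |a_{n+1}| / |a_n| = 8 · 1/(n+1), which tends to 0 as n → ∞.
Since the limit is 0 < 1 for every x, the series converges on all of ℝ and R = ∞.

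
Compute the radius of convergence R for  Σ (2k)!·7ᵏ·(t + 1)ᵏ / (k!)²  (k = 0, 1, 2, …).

By the ratio test, |a_{k+1}/a_k| = (2k+1)·(2k+2)/(k+1)² · 7 → 28.
Hence the series converges for |t + 1| < 1/(28) = 1/28, so the radius of convergence is 1/28.

R = 1/28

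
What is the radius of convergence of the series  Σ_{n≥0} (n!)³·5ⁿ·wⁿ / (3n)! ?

R = 27/5

The ratio of consecutive coefficients is (n+1)³/[(3n+1)·(3n+2)·(3n+3)] · 5 → 5/27.
Hence the series converges for |w| < 1/(5/27) = 27/5, so the radius of convergence is 27/5.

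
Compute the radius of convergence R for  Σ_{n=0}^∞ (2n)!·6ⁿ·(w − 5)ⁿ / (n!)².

Ratio test: |a_{n+1}/a_n| = (2n+1)·(2n+2)/(n+1)² · 6 → 24 as n → ∞.
Thus R = 1/(24) = 1/24.

R = 1/24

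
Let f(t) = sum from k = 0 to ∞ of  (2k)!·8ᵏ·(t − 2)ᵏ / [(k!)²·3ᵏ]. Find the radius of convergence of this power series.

Ratio test: |a_{k+1}/a_k| = (2k+1)·(2k+2)/(k+1)² · 8/3 → 32/3 as k → ∞.
Hence the series converges for |t − 2| < 1/(32/3) = 3/32, so the radius of convergence is 3/32.

R = 3/32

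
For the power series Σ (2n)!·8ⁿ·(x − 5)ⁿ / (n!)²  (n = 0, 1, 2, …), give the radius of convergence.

Ratio test: |a_{n+1}/a_n| = (2n+1)·(2n+2)/(n+1)² · 8 → 32 as n → ∞.
Convergence for |x − 5| · 32 < 1, i.e. |x − 5| < 1/32. So R = 1/32.

R = 1/32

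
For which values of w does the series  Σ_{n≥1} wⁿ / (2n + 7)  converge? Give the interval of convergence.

By the ratio test, |a_{n+1}/a_n| = (2n + 7)/(2(n+1) + 7) → 1.
Convergence for |w| < 1, so R = 1.
At w = 1: the terms behave like c/n; limit comparison with the harmonic series gives divergence.
When w = -1, an alternating series whose terms decrease to 0 in absolute value, so it converges by the Leibniz criterion.

[-1, 1)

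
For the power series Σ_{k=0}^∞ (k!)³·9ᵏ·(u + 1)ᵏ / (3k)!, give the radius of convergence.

R = 3

Apply the ratio test: |a_{k+1}| / |a_k| = (k+1)³/[(3k+1)·(3k+2)·(3k+3)] · 9, which tends to 1/3 as k → ∞.
The series converges when 1/3 · |u + 1| < 1, giving R = 3.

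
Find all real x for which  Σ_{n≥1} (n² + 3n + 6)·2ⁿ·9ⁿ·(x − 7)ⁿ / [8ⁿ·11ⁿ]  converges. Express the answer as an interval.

Ratio test: |a_{n+1}/a_n| = [((n+1)² + 3(n+1) + 6)/(n² + 3n + 6)] · 2·9/(8·11) → 9/44 as n → ∞.
Thus R = 1/(9/44) = 44/9.
Check x = 107/9: the terms have absolute value of order n², which does not tend to 0, so the series diverges by the divergence test.
At x = 19/9: the terms do not tend to 0, so the series diverges.

(19/9, 107/9)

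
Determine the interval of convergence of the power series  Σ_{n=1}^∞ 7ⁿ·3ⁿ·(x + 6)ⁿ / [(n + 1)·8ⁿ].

[-134/21, -118/21)

Ratio test: |a_{n+1}/a_n| = [(n + 1)/((n+1) + 1)] · 7·3/8 → 21/8 as n → ∞.
Convergence for |x + 6| · 21/8 < 1, i.e. |x + 6| < 8/21. So R = 8/21.
Endpoint x = -118/21: the terms behave like c/n; limit comparison with the harmonic series gives divergence.
At x = -134/21: convergence follows from the alternating series test (terms decrease monotonically to 0).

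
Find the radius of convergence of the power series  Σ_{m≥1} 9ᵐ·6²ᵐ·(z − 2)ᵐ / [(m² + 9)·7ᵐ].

By the ratio test, |a_{m+1}/a_m| = [(m² + 9)/((m+1)² + 9)] · 9·36/7 → 324/7.
Hence the series converges for |z − 2| < 1/(324/7) = 7/324, so the radius of convergence is 7/324.

R = 7/324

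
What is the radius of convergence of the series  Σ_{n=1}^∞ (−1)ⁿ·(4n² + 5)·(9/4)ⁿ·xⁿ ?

R = 4/9

By the ratio test, |a_{n+1}/a_n| = [(4(n+1)² + 5)/(4n² + 5)] · 9/4 → 9/4.
Hence the series converges for |x| < 1/(9/4) = 4/9, so the radius of convergence is 4/9.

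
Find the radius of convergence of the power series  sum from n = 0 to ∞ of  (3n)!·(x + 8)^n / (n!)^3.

Apply the ratio test: |a_{n+1}| / |a_n| = (3n+1)·(3n+2)·(3n+3)/(n+1)³, which tends to 27 as n → ∞.
Convergence for |x + 8| · 27 < 1, i.e. |x + 8| < 1/27. So R = 1/27.

R = 1/27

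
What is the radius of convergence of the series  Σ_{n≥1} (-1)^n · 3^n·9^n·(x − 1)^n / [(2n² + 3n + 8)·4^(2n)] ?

R = 16/27

Apply the ratio test: |a_{n+1}| / |a_n| = [(2n² + 3n + 8)/(2(n+1)² + 3(n+1) + 8)] · 3·9/16, which tends to 27/16 as n → ∞.
Thus R = 1/(27/16) = 16/27.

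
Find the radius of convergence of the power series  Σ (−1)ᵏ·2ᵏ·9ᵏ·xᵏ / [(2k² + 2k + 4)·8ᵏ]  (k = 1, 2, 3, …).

R = 4/9

Apply the ratio test: |a_{k+1}| / |a_k| = [(2k² + 2k + 4)/(2(k+1)² + 2(k+1) + 4)] · 2·9/8, which tends to 9/4 as k → ∞.
Hence the series converges for |x| < 1/(9/4) = 4/9, so the radius of convergence is 4/9.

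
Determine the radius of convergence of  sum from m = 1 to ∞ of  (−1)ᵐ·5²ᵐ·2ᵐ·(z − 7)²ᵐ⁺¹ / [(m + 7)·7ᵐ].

R = √14/10

The ratio of consecutive coefficients is [(m + 7)/((m+1) + 7)] · 25·2/7 → 50/7.
Successive powers of (z − 7) differ by 2, so the series converges when |z − 7|² · 50/7 < 1, i.e. |z − 7| < √(7/50). So R = √14/10.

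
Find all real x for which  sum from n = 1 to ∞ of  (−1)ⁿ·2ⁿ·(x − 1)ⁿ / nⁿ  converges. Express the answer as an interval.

By the Cauchy root test, |a_n|^(1/n) = 2/n → 0.
Since the n-th root of |a_n| tends to 0, the series converges for all real x; R = ∞.

(−∞, ∞)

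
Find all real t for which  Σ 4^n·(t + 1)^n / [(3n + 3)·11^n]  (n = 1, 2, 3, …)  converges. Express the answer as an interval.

[-15/4, 7/4)

The ratio of consecutive coefficients is [(3n + 3)/(3(n+1) + 3)] · 4/11 → 4/11.
Thus R = 1/(4/11) = 11/4.
Endpoint t = 7/4: the terms are asymptotic to a nonzero constant times 1/n, so the series diverges by limit comparison with Σ 1/n.
Check t = -15/4: the terms alternate in sign and decrease monotonically to 0 in absolute value (size ~ c/n), so the alternating series test gives convergence.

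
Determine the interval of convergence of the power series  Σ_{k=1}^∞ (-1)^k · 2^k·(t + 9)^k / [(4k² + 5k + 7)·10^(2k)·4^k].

By the ratio test, |a_{k+1}/a_k| = [(4k² + 5k + 7)/(4(k+1)² + 5(k+1) + 7)] · 2/(100·4) → 1/200.
Convergence for |t + 9| · 1/200 < 1, i.e. |t + 9| < 200. So R = 200.
At t = 191: absolute convergence follows by limit comparison with Σ 1/k².
Check t = -209: absolute convergence follows by limit comparison with Σ 1/k².

[-209, 191]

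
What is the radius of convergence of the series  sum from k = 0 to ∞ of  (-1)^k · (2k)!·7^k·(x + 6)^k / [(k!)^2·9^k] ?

By the ratio test, |a_{k+1}/a_k| = (2k+1)·(2k+2)/(k+1)² · 7/9 → 28/9.
The series converges when 28/9 · |x + 6| < 1, giving R = 9/28.

R = 9/28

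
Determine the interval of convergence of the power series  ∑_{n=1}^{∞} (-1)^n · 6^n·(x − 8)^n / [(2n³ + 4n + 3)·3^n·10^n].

[3, 13]

By the ratio test, |a_{n+1}/a_n| = [(2n³ + 4n + 3)/(2(n+1)³ + 4(n+1) + 3)] · 6/(3·10) → 1/5.
Convergence for |x − 8| · 1/5 < 1, i.e. |x − 8| < 5. So R = 5.
Endpoint x = 13: absolute convergence follows by limit comparison with Σ 1/n³.
Check x = 3: absolute convergence follows by limit comparison with Σ 1/n³.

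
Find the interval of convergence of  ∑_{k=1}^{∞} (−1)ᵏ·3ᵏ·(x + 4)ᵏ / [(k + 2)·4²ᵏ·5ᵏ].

(-92/3, 68/3]

The ratio of consecutive coefficients is [(k + 2)/((k+1) + 2)] · 3/(16·5) → 3/80.
Hence the series converges for |x + 4| < 1/(3/80) = 80/3, so the radius of convergence is 80/3.
Endpoint x = 68/3: an alternating series whose terms decrease to 0 in absolute value, so it converges by the Leibniz criterion.
Check x = -92/3: the terms behave like c/k; limit comparison with the harmonic series gives divergence.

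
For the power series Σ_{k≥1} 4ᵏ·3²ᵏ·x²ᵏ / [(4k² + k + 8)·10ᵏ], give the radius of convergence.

By the ratio test, |a_{k+1}/a_k| = [(4k² + k + 8)/(4(k+1)² + (k+1) + 8)] · 4·9/10 → 18/5.
Successive powers of x differ by 2, so the series converges when |x|² · 18/5 < 1, i.e. |x| < √(5/18). So R = √10/6.

R = √10/6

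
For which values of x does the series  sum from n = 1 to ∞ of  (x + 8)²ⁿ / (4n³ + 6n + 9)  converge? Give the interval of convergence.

[-9, -7]

The ratio of consecutive coefficients is (4n³ + 6n + 9)/(4(n+1)³ + 6(n+1) + 9) → 1.
Writing y = (x + 8)², the series in y has radius 1, so |x + 8| < √(1) = 1 and R = 1.
Endpoint x = -7: absolute convergence follows by limit comparison with Σ 1/n³.
Check x = -9: the series is dominated by a constant times Σ 1/n³, which converges (p = 3 > 1).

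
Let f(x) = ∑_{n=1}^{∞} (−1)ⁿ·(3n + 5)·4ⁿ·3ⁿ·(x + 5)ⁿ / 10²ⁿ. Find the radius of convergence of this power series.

Ratio test: |a_{n+1}/a_n| = [(3(n+1) + 5)/(3n + 5)] · 4·3/100 → 3/25 as n → ∞.
Hence the series converges for |x + 5| < 1/(3/25) = 25/3, so the radius of convergence is 25/3.

R = 25/3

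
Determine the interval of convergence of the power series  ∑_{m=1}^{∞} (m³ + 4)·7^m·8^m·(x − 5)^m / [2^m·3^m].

Ratio test: |a_{m+1}/a_m| = [((m+1)³ + 4)/(m³ + 4)] · 7·8/(2·3) → 28/3 as m → ∞.
The series converges when 28/3 · |x − 5| < 1, giving R = 3/28.
At x = 143/28: the terms do not tend to 0, so the series diverges.
At x = 137/28: the terms have absolute value of order m³, which does not tend to 0, so the series diverges by the divergence test.

(137/28, 143/28)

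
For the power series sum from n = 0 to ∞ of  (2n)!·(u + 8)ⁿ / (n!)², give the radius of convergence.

By the ratio test, |a_{n+1}/a_n| = (2n+1)·(2n+2)/(n+1)² → 4.
Hence the series converges for |u + 8| < 1/(4) = 1/4, so the radius of convergence is 1/4.

R = 1/4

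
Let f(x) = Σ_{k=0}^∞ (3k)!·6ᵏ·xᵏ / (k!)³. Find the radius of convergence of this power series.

R = 1/162

Apply the ratio test: |a_{k+1}| / |a_k| = (3k+1)·(3k+2)·(3k+3)/(k+1)³ · 6, which tends to 162 as k → ∞.
Thus R = 1/(162) = 1/162.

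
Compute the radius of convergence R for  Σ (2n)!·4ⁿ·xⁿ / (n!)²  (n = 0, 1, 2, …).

R = 1/16

Apply the ratio test: |a_{n+1}| / |a_n| = (2n+1)·(2n+2)/(n+1)² · 4, which tends to 16 as n → ∞.
The series converges when 16 · |x| < 1, giving R = 1/16.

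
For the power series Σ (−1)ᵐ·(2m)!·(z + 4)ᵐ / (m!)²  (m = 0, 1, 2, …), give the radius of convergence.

R = 1/4

By the ratio test, |a_{m+1}/a_m| = (2m+1)·(2m+2)/(m+1)² → 4.
Thus R = 1/(4) = 1/4.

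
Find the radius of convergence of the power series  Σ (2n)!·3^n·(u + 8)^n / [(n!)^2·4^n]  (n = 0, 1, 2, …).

Apply the ratio test: |a_{n+1}| / |a_n| = (2n+1)·(2n+2)/(n+1)² · 3/4, which tends to 3 as n → ∞.
The series converges when 3 · |u + 8| < 1, giving R = 1/3.

R = 1/3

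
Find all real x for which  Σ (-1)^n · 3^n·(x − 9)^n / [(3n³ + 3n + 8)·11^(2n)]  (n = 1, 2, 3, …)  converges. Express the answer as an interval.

[-94/3, 148/3]

The ratio of consecutive coefficients is [(3n³ + 3n + 8)/(3(n+1)³ + 3(n+1) + 8)] · 3/121 → 3/121.
Thus R = 1/(3/121) = 121/3.
Endpoint x = 148/3: the series is dominated by a constant times Σ 1/n³, which converges (p = 3 > 1).
At x = -94/3: the series is dominated by a constant times Σ 1/n³, which converges (p = 3 > 1).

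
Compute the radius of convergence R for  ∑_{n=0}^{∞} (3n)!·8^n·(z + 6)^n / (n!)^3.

By the ratio test, |a_{n+1}/a_n| = (3n+1)·(3n+2)·(3n+3)/(n+1)³ · 8 → 216.
Hence the series converges for |z + 6| < 1/(216) = 1/216, so the radius of convergence is 1/216.

R = 1/216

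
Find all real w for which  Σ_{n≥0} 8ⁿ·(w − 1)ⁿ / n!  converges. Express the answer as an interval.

(−∞, ∞)

By the ratio test, |a_{n+1}/a_n| = 8 · 1/(n+1) → 0.
The ratio tends to 0 regardless of w, hence R = ∞.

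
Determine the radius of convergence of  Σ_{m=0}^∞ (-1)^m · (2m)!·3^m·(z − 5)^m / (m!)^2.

By the ratio test, |a_{m+1}/a_m| = (2m+1)·(2m+2)/(m+1)² · 3 → 12.
Thus R = 1/(12) = 1/12.

R = 1/12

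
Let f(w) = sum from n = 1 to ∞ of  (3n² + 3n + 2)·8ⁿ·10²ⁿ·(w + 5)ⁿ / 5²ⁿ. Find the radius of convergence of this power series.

R = 1/32

The ratio of consecutive coefficients is [(3(n+1)² + 3(n+1) + 2)/(3n² + 3n + 2)] · 8·100/25 → 32.
Hence the series converges for |w + 5| < 1/(32) = 1/32, so the radius of convergence is 1/32.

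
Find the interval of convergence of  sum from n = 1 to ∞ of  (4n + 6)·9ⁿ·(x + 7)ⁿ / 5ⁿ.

By the ratio test, |a_{n+1}/a_n| = [(4(n+1) + 6)/(4n + 6)] · 9/5 → 9/5.
The series converges when 9/5 · |x + 7| < 1, giving R = 5/9.
At x = -58/9: the n-th term does not approach 0; divergence by the term test.
At x = -68/9: the terms do not tend to 0, so the series diverges.

(-68/9, -58/9)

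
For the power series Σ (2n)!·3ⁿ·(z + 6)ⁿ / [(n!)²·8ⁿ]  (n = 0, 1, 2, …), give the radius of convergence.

Apply the ratio test: |a_{n+1}| / |a_n| = (2n+1)·(2n+2)/(n+1)² · 3/8, which tends to 3/2 as n → ∞.
Convergence for |z + 6| · 3/2 < 1, i.e. |z + 6| < 2/3. So R = 2/3.

R = 2/3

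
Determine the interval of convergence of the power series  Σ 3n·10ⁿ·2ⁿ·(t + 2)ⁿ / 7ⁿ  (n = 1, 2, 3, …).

(-47/20, -33/20)

Ratio test: |a_{n+1}/a_n| = [3(n+1)/3n] · 10·2/7 → 20/7 as n → ∞.
The series converges when 20/7 · |t + 2| < 1, giving R = 7/20.
Check t = -33/20: the terms do not tend to 0, so the series diverges.
Endpoint t = -47/20: the terms do not tend to 0, so the series diverges.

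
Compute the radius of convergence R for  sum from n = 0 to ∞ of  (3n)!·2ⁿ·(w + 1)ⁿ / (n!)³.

The ratio of consecutive coefficients is (3n+1)·(3n+2)·(3n+3)/(n+1)³ · 2 → 54.
Hence the series converges for |w + 1| < 1/(54) = 1/54, so the radius of convergence is 1/54.

R = 1/54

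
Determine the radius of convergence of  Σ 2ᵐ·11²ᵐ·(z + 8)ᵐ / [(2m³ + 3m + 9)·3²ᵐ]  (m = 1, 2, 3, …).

Ratio test: |a_{m+1}/a_m| = [(2m³ + 3m + 9)/(2(m+1)³ + 3(m+1) + 9)] · 2·121/9 → 242/9 as m → ∞.
Convergence for |z + 8| · 242/9 < 1, i.e. |z + 8| < 9/242. So R = 9/242.

R = 9/242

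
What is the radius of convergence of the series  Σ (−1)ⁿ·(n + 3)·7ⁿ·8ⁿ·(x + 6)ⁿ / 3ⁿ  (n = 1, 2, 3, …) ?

R = 3/56

Ratio test: |a_{n+1}/a_n| = [((n+1) + 3)/(n + 3)] · 7·8/3 → 56/3 as n → ∞.
Thus R = 1/(56/3) = 3/56.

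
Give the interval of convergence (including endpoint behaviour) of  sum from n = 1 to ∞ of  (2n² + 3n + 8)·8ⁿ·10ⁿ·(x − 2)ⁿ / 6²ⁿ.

(31/20, 49/20)

Apply the ratio test: |a_{n+1}| / |a_n| = [(2(n+1)² + 3(n+1) + 8)/(2n² + 3n + 8)] · 8·10/36, which tends to 20/9 as n → ∞.
Thus R = 1/(20/9) = 9/20.
Endpoint x = 49/20: the terms do not tend to 0, so the series diverges.
Endpoint x = 31/20: the terms do not tend to 0, so the series diverges.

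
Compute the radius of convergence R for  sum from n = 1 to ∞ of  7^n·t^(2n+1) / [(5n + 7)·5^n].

R = √35/7

Apply the ratio test: |a_{n+1}| / |a_n| = [(5n + 7)/(5(n+1) + 7)] · 7/5, which tends to 7/5 as n → ∞.
Since the exponent of t increases by 2 each term, convergence requires |t|² < 5/7, hence R = √35/7.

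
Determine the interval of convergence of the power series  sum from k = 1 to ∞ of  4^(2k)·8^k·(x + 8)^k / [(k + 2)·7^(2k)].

[-1073/128, -975/128)

Ratio test: |a_{k+1}/a_k| = [(k + 2)/((k+1) + 2)] · 16·8/49 → 128/49 as k → ∞.
Thus R = 1/(128/49) = 49/128.
At x = -975/128: the terms behave like c/k; limit comparison with the harmonic series gives divergence.
Endpoint x = -1073/128: convergence follows from the alternating series test (terms decrease monotonically to 0).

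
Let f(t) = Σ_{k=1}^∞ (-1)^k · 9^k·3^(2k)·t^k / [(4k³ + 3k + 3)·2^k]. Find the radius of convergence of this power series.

R = 2/81

The ratio of consecutive coefficients is [(4k³ + 3k + 3)/(4(k+1)³ + 3(k+1) + 3)] · 9·9/2 → 81/2.
Hence the series converges for |t| < 1/(81/2) = 2/81, so the radius of convergence is 2/81.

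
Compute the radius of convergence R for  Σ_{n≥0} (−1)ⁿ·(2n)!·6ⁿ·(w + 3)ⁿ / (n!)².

Ratio test: |a_{n+1}/a_n| = (2n+1)·(2n+2)/(n+1)² · 6 → 24 as n → ∞.
Thus R = 1/(24) = 1/24.

R = 1/24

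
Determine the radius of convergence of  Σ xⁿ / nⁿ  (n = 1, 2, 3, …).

Root test: |a_n|^(1/n) = 1/n → 0.
Since the n-th root of |a_n| tends to 0, the series converges for all real x; R = ∞.

R = ∞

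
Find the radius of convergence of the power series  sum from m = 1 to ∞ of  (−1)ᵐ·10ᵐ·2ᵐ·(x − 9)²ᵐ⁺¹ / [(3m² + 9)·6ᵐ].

By the ratio test, |a_{m+1}/a_m| = [(3m² + 9)/(3(m+1)² + 9)] · 10·2/6 → 10/3.
Successive powers of (x − 9) differ by 2, so the series converges when |x − 9|² · 10/3 < 1, i.e. |x − 9| < √(3/10). So R = √30/10.

R = √30/10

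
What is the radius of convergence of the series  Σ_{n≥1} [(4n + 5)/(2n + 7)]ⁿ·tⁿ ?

R = 1/2

Root test: |a_n|^(1/n) = (4n + 5)/(2n + 7) → 2.
Thus R = 1/(2) = 1/2.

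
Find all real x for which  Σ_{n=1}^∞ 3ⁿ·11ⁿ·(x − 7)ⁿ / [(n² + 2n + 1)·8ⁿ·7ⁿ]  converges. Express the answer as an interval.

[175/33, 287/33]

Ratio test: |a_{n+1}/a_n| = [(n² + 2n + 1)/((n+1)² + 2(n+1) + 1)] · 3·11/(8·7) → 33/56 as n → ∞.
Convergence for |x − 7| · 33/56 < 1, i.e. |x − 7| < 56/33. So R = 56/33.
Endpoint x = 287/33: the terms are on the order of 1/n², so the series converges absolutely by comparison with the p-series (p = 2 > 1).
When x = 175/33, the series is dominated by a constant times Σ 1/n², which converges (p = 2 > 1).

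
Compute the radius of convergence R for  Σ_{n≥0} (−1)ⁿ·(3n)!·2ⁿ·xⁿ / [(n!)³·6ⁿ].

R = 1/9

By the ratio test, |a_{n+1}/a_n| = (3n+1)·(3n+2)·(3n+3)/(n+1)³ · 2/6 → 9.
Thus R = 1/(9) = 1/9.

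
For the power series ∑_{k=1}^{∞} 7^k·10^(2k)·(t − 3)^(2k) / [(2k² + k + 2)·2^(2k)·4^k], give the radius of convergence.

R = 2√7/35

The ratio of consecutive coefficients is [(2k² + k + 2)/(2(k+1)² + (k+1) + 2)] · 7·100/(4·4) → 175/4.
Since the exponent of (t − 3) increases by 2 each term, convergence requires |t − 3|² < 4/175, hence R = 2√7/35.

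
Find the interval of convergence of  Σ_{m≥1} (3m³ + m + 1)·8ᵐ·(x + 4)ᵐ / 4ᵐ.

(-9/2, -7/2)

Apply the ratio test: |a_{m+1}| / |a_m| = [(3(m+1)³ + (m+1) + 1)/(3m³ + m + 1)] · 8/4, which tends to 2 as m → ∞.
Thus R = 1/(2) = 1/2.
When x = -7/2, the terms do not tend to 0, so the series diverges.
Check x = -9/2: the terms do not tend to 0, so the series diverges.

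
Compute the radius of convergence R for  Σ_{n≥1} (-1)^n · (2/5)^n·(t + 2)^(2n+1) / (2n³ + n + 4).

R = √10/2

By the ratio test, |a_{n+1}/a_n| = [(2n³ + n + 4)/(2(n+1)³ + (n+1) + 4)] · 2/5 → 2/5.
Successive powers of (t + 2) differ by 2, so the series converges when |t + 2|² · 2/5 < 1, i.e. |t + 2| < √(5/2). So R = √10/2.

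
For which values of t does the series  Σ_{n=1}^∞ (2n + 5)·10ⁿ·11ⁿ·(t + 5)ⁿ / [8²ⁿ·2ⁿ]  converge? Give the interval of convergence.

(-339/55, -211/55)

Apply the ratio test: |a_{n+1}| / |a_n| = [(2(n+1) + 5)/(2n + 5)] · 10·11/(64·2), which tends to 55/64 as n → ∞.
Thus R = 1/(55/64) = 64/55.
Endpoint t = -211/55: the n-th term does not approach 0; divergence by the term test.
Check t = -339/55: the terms have absolute value of order n, which does not tend to 0, so the series diverges by the divergence test.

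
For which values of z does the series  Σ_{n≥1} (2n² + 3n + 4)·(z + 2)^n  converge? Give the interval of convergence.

The ratio of consecutive coefficients is (2(n+1)² + 3(n+1) + 4)/(2n² + 3n + 4) → 1.
Convergence for |z + 2| < 1, so R = 1.
Endpoint z = -1: the n-th term does not approach 0; divergence by the term test.
At z = -3: the terms have absolute value of order n², which does not tend to 0, so the series diverges by the divergence test.

(-3, -1)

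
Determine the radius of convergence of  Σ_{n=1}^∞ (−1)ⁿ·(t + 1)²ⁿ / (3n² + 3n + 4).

R = 1

The ratio of consecutive coefficients is (3n² + 3n + 4)/(3(n+1)² + 3(n+1) + 4) → 1.
Since the exponent of (t + 1) increases by 2 each term, convergence requires |t + 1|² < 1, hence R = 1.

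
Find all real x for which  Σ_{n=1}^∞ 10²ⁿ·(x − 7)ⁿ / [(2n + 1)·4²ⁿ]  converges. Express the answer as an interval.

Apply the ratio test: |a_{n+1}| / |a_n| = [(2n + 1)/(2(n+1) + 1)] · 100/16, which tends to 25/4 as n → ∞.
Convergence for |x − 7| · 25/4 < 1, i.e. |x − 7| < 4/25. So R = 4/25.
Check x = 179/25: the terms behave like c/n; limit comparison with the harmonic series gives divergence.
Check x = 171/25: an alternating series whose terms decrease to 0 in absolute value, so it converges by the Leibniz criterion.

[171/25, 179/25)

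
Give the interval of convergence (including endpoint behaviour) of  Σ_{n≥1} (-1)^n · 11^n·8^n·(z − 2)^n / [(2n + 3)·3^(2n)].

The ratio of consecutive coefficients is [(2n + 3)/(2(n+1) + 3)] · 11·8/9 → 88/9.
Hence the series converges for |z − 2| < 1/(88/9) = 9/88, so the radius of convergence is 9/88.
Check z = 185/88: the terms alternate in sign and decrease monotonically to 0 in absolute value (size ~ c/n), so the alternating series test gives convergence.
At z = 167/88: the terms behave like c/n; limit comparison with the harmonic series gives divergence.

(167/88, 185/88]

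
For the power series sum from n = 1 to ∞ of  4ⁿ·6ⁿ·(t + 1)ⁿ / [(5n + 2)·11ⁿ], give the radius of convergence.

R = 11/24

Ratio test: |a_{n+1}/a_n| = [(5n + 2)/(5(n+1) + 2)] · 4·6/11 → 24/11 as n → ∞.
Hence the series converges for |t + 1| < 1/(24/11) = 11/24, so the radius of convergence is 11/24.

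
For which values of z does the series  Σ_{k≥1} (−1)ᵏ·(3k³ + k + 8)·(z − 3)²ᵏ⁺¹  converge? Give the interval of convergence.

Ratio test: |a_{k+1}/a_k| = (3(k+1)³ + (k+1) + 8)/(3k³ + k + 8) → 1 as k → ∞.
Successive powers of (z − 3) differ by 2, so the series converges when |z − 3|² · 1 < 1, i.e. |z − 3| < √(1) = 1. So R = 1.
When z = 4, the terms do not tend to 0, so the series diverges.
Endpoint z = 2: the terms do not tend to 0, so the series diverges.

(2, 4)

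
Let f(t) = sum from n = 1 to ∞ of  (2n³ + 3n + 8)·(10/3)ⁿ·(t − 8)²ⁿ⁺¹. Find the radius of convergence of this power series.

Ratio test: |a_{n+1}/a_n| = [(2(n+1)³ + 3(n+1) + 8)/(2n³ + 3n + 8)] · 10/3 → 10/3 as n → ∞.
Writing y = (t − 8)², the series in y has radius 3/10, so |t − 8| < √(3/10) and R = √30/10.

R = √30/10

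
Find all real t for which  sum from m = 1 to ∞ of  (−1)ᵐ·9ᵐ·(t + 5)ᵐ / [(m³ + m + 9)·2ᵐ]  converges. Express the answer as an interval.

Ratio test: |a_{m+1}/a_m| = [(m³ + m + 9)/((m+1)³ + (m+1) + 9)] · 9/2 → 9/2 as m → ∞.
Hence the series converges for |t + 5| < 1/(9/2) = 2/9, so the radius of convergence is 2/9.
At t = -43/9: absolute convergence follows by limit comparison with Σ 1/m³.
Check t = -47/9: the terms are on the order of 1/m³, so the series converges absolutely by comparison with the p-series (p = 3 > 1).

[-47/9, -43/9]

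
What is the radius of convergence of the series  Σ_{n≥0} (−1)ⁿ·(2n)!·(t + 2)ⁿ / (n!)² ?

The ratio of consecutive coefficients is (2n+1)·(2n+2)/(n+1)² → 4.
Convergence for |t + 2| · 4 < 1, i.e. |t + 2| < 1/4. So R = 1/4.

R = 1/4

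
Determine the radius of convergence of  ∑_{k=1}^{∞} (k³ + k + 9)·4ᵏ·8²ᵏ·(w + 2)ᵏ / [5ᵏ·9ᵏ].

The ratio of consecutive coefficients is [((k+1)³ + (k+1) + 9)/(k³ + k + 9)] · 4·64/(5·9) → 256/45.
Thus R = 1/(256/45) = 45/256.

R = 45/256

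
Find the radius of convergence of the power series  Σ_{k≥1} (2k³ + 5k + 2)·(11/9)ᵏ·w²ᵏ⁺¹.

R = 3√11/11

By the ratio test, |a_{k+1}/a_k| = [(2(k+1)³ + 5(k+1) + 2)/(2k³ + 5k + 2)] · 11/9 → 11/9.
Writing y = w², the series in y has radius 9/11, so |w| < √(9/11) and R = 3√11/11.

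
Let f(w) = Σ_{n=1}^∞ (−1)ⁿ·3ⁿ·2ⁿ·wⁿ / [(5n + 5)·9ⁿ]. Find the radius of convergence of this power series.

R = 3/2

The ratio of consecutive coefficients is [(5n + 5)/(5(n+1) + 5)] · 3·2/9 → 2/3.
Convergence for |w| · 2/3 < 1, i.e. |w| < 3/2. So R = 3/2.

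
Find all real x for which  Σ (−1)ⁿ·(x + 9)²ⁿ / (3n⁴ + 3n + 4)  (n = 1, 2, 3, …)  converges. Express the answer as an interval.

[-10, -8]

Apply the ratio test: |a_{n+1}| / |a_n| = (3n⁴ + 3n + 4)/(3(n+1)⁴ + 3(n+1) + 4), which tends to 1 as n → ∞.
Since the exponent of (x + 9) increases by 2 each term, convergence requires |x + 9|² < 1, hence R = 1.
At x = -8: absolute convergence follows by limit comparison with Σ 1/n⁴.
Endpoint x = -10: the terms are on the order of 1/n⁴, so the series converges absolutely by comparison with the p-series (p = 4 > 1).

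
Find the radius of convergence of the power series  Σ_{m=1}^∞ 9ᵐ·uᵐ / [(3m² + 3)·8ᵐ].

R = 8/9

The ratio of consecutive coefficients is [(3m² + 3)/(3(m+1)² + 3)] · 9/8 → 9/8.
Convergence for |u| · 9/8 < 1, i.e. |u| < 8/9. So R = 8/9.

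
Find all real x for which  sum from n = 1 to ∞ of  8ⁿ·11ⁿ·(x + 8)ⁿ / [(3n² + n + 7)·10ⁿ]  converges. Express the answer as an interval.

[-357/44, -347/44]

The ratio of consecutive coefficients is [(3n² + n + 7)/(3(n+1)² + (n+1) + 7)] · 8·11/10 → 44/5.
Convergence for |x + 8| · 44/5 < 1, i.e. |x + 8| < 5/44. So R = 5/44.
Endpoint x = -347/44: the series is dominated by a constant times Σ 1/n², which converges (p = 2 > 1).
When x = -357/44, absolute convergence follows by limit comparison with Σ 1/n².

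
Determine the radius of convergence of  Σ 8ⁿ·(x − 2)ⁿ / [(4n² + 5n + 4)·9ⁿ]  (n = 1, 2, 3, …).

By the ratio test, |a_{n+1}/a_n| = [(4n² + 5n + 4)/(4(n+1)² + 5(n+1) + 4)] · 8/9 → 8/9.
Hence the series converges for |x − 2| < 1/(8/9) = 9/8, so the radius of convergence is 9/8.

R = 9/8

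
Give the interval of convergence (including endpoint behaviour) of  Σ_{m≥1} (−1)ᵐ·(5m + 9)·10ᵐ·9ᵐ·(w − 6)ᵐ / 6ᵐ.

(89/15, 91/15)

The ratio of consecutive coefficients is [(5(m+1) + 9)/(5m + 9)] · 10·9/6 → 15.
Hence the series converges for |w − 6| < 1/(15) = 1/15, so the radius of convergence is 1/15.
When w = 91/15, the terms do not tend to 0, so the series diverges.
When w = 89/15, the terms do not tend to 0, so the series diverges.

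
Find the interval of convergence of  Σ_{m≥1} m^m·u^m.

Applying the root test, |a_m|^(1/m) = m → ∞.
The root grows without bound, so R = 0 (convergence only at u = 0).

{0}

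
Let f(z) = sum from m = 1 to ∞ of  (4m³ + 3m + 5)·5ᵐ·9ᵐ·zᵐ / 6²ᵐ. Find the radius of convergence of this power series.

Ratio test: |a_{m+1}/a_m| = [(4(m+1)³ + 3(m+1) + 5)/(4m³ + 3m + 5)] · 5·9/36 → 5/4 as m → ∞.
Thus R = 1/(5/4) = 4/5.

R = 4/5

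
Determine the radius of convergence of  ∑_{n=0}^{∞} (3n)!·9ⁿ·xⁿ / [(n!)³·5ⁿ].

Ratio test: |a_{n+1}/a_n| = (3n+1)·(3n+2)·(3n+3)/(n+1)³ · 9/5 → 243/5 as n → ∞.
The series converges when 243/5 · |x| < 1, giving R = 5/243.

R = 5/243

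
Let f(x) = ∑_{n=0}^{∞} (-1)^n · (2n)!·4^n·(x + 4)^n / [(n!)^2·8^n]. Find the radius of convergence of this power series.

The ratio of consecutive coefficients is (2n+1)·(2n+2)/(n+1)² · 4/8 → 2.
Hence the series converges for |x + 4| < 1/(2) = 1/2, so the radius of convergence is 1/2.

R = 1/2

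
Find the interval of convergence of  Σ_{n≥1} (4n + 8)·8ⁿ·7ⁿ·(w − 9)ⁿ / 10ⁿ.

By the ratio test, |a_{n+1}/a_n| = [(4(n+1) + 8)/(4n + 8)] · 8·7/10 → 28/5.
The series converges when 28/5 · |w − 9| < 1, giving R = 5/28.
At w = 257/28: the terms have absolute value of order n, which does not tend to 0, so the series diverges by the divergence test.
When w = 247/28, the terms have absolute value of order n, which does not tend to 0, so the series diverges by the divergence test.

(247/28, 257/28)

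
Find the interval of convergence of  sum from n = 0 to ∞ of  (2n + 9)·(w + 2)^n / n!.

Apply the ratio test: |a_{n+1}| / |a_n| = (2(n+1) + 9)/(2n + 9) · 1/(n+1), which tends to 0 as n → ∞.
Since the limit is 0 < 1 for every w, the series converges on all of ℝ and R = ∞.

(−∞, ∞)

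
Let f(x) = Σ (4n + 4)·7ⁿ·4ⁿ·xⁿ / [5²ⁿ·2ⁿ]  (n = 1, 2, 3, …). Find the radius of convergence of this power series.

Apply the ratio test: |a_{n+1}| / |a_n| = [(4(n+1) + 4)/(4n + 4)] · 7·4/(25·2), which tends to 14/25 as n → ∞.
Convergence for |x| · 14/25 < 1, i.e. |x| < 25/14. So R = 25/14.

R = 25/14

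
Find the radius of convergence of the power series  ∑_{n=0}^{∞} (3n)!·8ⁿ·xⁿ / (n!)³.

R = 1/216

By the ratio test, |a_{n+1}/a_n| = (3n+1)·(3n+2)·(3n+3)/(n+1)³ · 8 → 216.
Thus R = 1/(216) = 1/216.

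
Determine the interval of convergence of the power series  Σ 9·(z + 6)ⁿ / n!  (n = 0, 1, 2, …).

Ratio test: |a_{n+1}/a_n| = 9/9 · 1/(n+1) → 0 as n → ∞.
Since the limit is 0 < 1 for every z, the series converges on all of ℝ and R = ∞.

(−∞, ∞)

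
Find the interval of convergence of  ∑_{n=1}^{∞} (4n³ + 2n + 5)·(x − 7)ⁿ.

The ratio of consecutive coefficients is (4(n+1)³ + 2(n+1) + 5)/(4n³ + 2n + 5) → 1.
So the series converges when |x − 7| < 1 and diverges when |x − 7| > 1; R = 1.
Endpoint x = 8: the terms have absolute value of order n³, which does not tend to 0, so the series diverges by the divergence test.
When x = 6, the n-th term does not approach 0; divergence by the term test.

(6, 8)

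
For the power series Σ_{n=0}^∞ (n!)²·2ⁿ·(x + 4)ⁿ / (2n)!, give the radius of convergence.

R = 2

Apply the ratio test: |a_{n+1}| / |a_n| = (n+1)²/[(2n+1)·(2n+2)] · 2, which tends to 1/2 as n → ∞.
Hence the series converges for |x + 4| < 1/(1/2) = 2, so the radius of convergence is 2.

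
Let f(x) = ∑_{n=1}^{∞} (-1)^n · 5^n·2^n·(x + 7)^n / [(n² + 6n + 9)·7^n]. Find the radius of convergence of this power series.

Apply the ratio test: |a_{n+1}| / |a_n| = [(n² + 6n + 9)/((n+1)² + 6(n+1) + 9)] · 5·2/7, which tends to 10/7 as n → ∞.
Convergence for |x + 7| · 10/7 < 1, i.e. |x + 7| < 7/10. So R = 7/10.

R = 7/10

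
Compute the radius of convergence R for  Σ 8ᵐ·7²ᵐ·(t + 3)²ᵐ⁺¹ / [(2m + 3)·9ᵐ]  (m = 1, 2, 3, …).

The ratio of consecutive coefficients is [(2m + 3)/(2(m+1) + 3)] · 8·49/9 → 392/9.
Writing y = (t + 3)², the series in y has radius 9/392, so |t + 3| < √(9/392) and R = 3√2/28.

R = 3√2/28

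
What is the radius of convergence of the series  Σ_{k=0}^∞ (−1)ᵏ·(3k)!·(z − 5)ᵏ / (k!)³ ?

The ratio of consecutive coefficients is (3k+1)·(3k+2)·(3k+3)/(k+1)³ → 27.
Convergence for |z − 5| · 27 < 1, i.e. |z − 5| < 1/27. So R = 1/27.

R = 1/27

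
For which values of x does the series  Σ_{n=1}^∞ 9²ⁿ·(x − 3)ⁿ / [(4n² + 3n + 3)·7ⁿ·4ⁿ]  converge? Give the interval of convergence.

Ratio test: |a_{n+1}/a_n| = [(4n² + 3n + 3)/(4(n+1)² + 3(n+1) + 3)] · 81/(7·4) → 81/28 as n → ∞.
Thus R = 1/(81/28) = 28/81.
Check x = 271/81: the terms are on the order of 1/n², so the series converges absolutely by comparison with the p-series (p = 2 > 1).
At x = 215/81: absolute convergence follows by limit comparison with Σ 1/n².

[215/81, 271/81]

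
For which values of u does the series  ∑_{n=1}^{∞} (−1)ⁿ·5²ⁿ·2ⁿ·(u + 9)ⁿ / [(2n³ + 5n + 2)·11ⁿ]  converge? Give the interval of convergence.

[-461/50, -439/50]

Apply the ratio test: |a_{n+1}| / |a_n| = [(2n³ + 5n + 2)/(2(n+1)³ + 5(n+1) + 2)] · 25·2/11, which tends to 50/11 as n → ∞.
Thus R = 1/(50/11) = 11/50.
At u = -439/50: absolute convergence follows by limit comparison with Σ 1/n³.
When u = -461/50, the series is dominated by a constant times Σ 1/n³, which converges (p = 3 > 1).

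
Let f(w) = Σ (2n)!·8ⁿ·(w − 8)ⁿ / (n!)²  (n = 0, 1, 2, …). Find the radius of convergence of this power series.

The ratio of consecutive coefficients is (2n+1)·(2n+2)/(n+1)² · 8 → 32.
Convergence for |w − 8| · 32 < 1, i.e. |w − 8| < 1/32. So R = 1/32.

R = 1/32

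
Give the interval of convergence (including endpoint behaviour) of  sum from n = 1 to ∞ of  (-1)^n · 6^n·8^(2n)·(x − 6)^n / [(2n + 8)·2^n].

Apply the ratio test: |a_{n+1}| / |a_n| = [(2n + 8)/(2(n+1) + 8)] · 6·64/2, which tends to 192 as n → ∞.
The series converges when 192 · |x − 6| < 1, giving R = 1/192.
When x = 1153/192, convergence follows from the alternating series test (terms decrease monotonically to 0).
Check x = 1151/192: the terms are asymptotic to a nonzero constant times 1/n, so the series diverges by limit comparison with Σ 1/n.

(1151/192, 1153/192]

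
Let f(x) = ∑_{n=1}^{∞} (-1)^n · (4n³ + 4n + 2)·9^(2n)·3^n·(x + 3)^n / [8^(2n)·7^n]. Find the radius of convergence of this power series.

Ratio test: |a_{n+1}/a_n| = [(4(n+1)³ + 4(n+1) + 2)/(4n³ + 4n + 2)] · 81·3/(64·7) → 243/448 as n → ∞.
Convergence for |x + 3| · 243/448 < 1, i.e. |x + 3| < 448/243. So R = 448/243.

R = 448/243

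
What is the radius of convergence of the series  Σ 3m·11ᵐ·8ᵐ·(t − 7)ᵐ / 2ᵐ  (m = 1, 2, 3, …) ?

By the ratio test, |a_{m+1}/a_m| = [3(m+1)/3m] · 11·8/2 → 44.
Thus R = 1/(44) = 1/44.

R = 1/44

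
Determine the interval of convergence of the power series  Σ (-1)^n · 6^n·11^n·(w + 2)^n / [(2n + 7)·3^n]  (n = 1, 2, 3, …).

Ratio test: |a_{n+1}/a_n| = [(2n + 7)/(2(n+1) + 7)] · 6·11/3 → 22 as n → ∞.
Hence the series converges for |w + 2| < 1/(22) = 1/22, so the radius of convergence is 1/22.
Endpoint w = -43/22: convergence follows from the alternating series test (terms decrease monotonically to 0).
At w = -45/22: the terms are asymptotic to a nonzero constant times 1/n, so the series diverges by limit comparison with Σ 1/n.

(-45/22, -43/22]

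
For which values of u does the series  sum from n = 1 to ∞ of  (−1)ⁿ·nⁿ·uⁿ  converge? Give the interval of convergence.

{0}

By the Cauchy root test, |a_n|^(1/n) = n → ∞.
The root grows without bound, so R = 0 (convergence only at u = 0).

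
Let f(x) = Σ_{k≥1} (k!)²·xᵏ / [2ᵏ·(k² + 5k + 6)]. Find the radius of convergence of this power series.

By the ratio test, |a_{k+1}/a_k| = (k+1)² · 1/2 · (k² + 5k + 6)/((k+1)² + 5(k+1) + 6) → ∞.
The terms grow without bound for any x ≠ 0, so R = 0 (convergence only at x = 0).

R = 0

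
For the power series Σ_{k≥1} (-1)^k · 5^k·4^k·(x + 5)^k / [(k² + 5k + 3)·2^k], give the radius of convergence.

R = 1/10

Ratio test: |a_{k+1}/a_k| = [(k² + 5k + 3)/((k+1)² + 5(k+1) + 3)] · 5·4/2 → 10 as k → ∞.
Thus R = 1/(10) = 1/10.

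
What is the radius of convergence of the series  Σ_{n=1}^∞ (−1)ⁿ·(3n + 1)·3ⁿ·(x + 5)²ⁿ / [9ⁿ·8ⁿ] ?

Ratio test: |a_{n+1}/a_n| = [(3(n+1) + 1)/(3n + 1)] · 3/(9·8) → 1/24 as n → ∞.
Writing y = (x + 5)², the series in y has radius 24, so |x + 5| < √(24) and R = 2√6.

R = 2√6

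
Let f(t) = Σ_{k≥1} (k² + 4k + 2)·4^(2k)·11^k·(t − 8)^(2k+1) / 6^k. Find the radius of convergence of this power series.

By the ratio test, |a_{k+1}/a_k| = [((k+1)² + 4(k+1) + 2)/(k² + 4k + 2)] · 16·11/6 → 88/3.
Successive powers of (t − 8) differ by 2, so the series converges when |t − 8|² · 88/3 < 1, i.e. |t − 8| < √(3/88). So R = √66/44.

R = √66/44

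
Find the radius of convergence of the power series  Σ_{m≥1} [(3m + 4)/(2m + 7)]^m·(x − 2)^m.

Applying the root test, |a_m|^(1/m) = (3m + 4)/(2m + 7) → 3/2.
Thus R = 1/(3/2) = 2/3.

R = 2/3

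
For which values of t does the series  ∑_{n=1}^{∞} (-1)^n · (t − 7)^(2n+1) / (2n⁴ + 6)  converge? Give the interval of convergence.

By the ratio test, |a_{n+1}/a_n| = (2n⁴ + 6)/(2(n+1)⁴ + 6) → 1.
Writing y = (t − 7)², the series in y has radius 1, so |t − 7| < √(1) = 1 and R = 1.
At t = 8: the terms are on the order of 1/n⁴, so the series converges absolutely by comparison with the p-series (p = 4 > 1).
When t = 6, the series is dominated by a constant times Σ 1/n⁴, which converges (p = 4 > 1).

[6, 8]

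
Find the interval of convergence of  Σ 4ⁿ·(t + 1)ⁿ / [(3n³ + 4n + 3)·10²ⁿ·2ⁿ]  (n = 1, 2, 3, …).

By the ratio test, |a_{n+1}/a_n| = [(3n³ + 4n + 3)/(3(n+1)³ + 4(n+1) + 3)] · 4/(100·2) → 1/50.
The series converges when 1/50 · |t + 1| < 1, giving R = 50.
At t = 49: the terms are on the order of 1/n³, so the series converges absolutely by comparison with the p-series (p = 3 > 1).
At t = -51: the terms are on the order of 1/n³, so the series converges absolutely by comparison with the p-series (p = 3 > 1).

[-51, 49]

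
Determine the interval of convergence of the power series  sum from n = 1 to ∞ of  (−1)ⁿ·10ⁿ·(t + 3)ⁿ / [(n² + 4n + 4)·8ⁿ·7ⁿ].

[-43/5, 13/5]

Apply the ratio test: |a_{n+1}| / |a_n| = [(n² + 4n + 4)/((n+1)² + 4(n+1) + 4)] · 10/(8·7), which tends to 5/28 as n → ∞.
Thus R = 1/(5/28) = 28/5.
At t = 13/5: the terms are on the order of 1/n², so the series converges absolutely by comparison with the p-series (p = 2 > 1).
When t = -43/5, the series is dominated by a constant times Σ 1/n², which converges (p = 2 > 1).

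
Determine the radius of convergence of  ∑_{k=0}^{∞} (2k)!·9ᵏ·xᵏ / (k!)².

By the ratio test, |a_{k+1}/a_k| = (2k+1)·(2k+2)/(k+1)² · 9 → 36.
The series converges when 36 · |x| < 1, giving R = 1/36.

R = 1/36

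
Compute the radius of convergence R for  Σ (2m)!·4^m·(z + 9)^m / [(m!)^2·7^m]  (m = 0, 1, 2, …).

The ratio of consecutive coefficients is (2m+1)·(2m+2)/(m+1)² · 4/7 → 16/7.
Thus R = 1/(16/7) = 7/16.

R = 7/16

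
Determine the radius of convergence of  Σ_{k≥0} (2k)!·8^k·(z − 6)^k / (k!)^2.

R = 1/32

Ratio test: |a_{k+1}/a_k| = (2k+1)·(2k+2)/(k+1)² · 8 → 32 as k → ∞.
Hence the series converges for |z − 6| < 1/(32) = 1/32, so the radius of convergence is 1/32.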